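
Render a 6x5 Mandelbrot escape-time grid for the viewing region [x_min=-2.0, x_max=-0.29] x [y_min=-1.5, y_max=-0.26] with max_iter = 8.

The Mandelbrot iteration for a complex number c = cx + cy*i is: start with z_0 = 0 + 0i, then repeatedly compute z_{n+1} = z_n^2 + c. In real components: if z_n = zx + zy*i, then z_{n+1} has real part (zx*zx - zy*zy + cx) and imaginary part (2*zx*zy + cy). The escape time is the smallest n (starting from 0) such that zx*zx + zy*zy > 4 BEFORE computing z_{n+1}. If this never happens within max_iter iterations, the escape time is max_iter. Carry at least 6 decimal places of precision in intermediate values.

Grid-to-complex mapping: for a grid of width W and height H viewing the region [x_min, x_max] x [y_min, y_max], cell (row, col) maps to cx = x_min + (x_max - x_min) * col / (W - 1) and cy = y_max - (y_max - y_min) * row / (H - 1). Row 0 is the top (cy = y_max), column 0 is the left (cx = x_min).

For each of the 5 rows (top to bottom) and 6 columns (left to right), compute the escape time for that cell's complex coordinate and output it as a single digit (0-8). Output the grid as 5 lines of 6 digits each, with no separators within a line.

(row=0, col=0): c = -2.0000 + -0.2600i → escape time 1
(row=0, col=1): c = -1.6580 + -0.2600i → escape time 4
(row=0, col=2): c = -1.3160 + -0.2600i → escape time 7
(row=0, col=3): c = -0.9740 + -0.2600i → escape time 8
(row=0, col=4): c = -0.6320 + -0.2600i → escape time 8
(row=0, col=5): c = -0.2900 + -0.2600i → escape time 8
(row=1, col=0): c = -2.0000 + -0.5700i → escape time 1
(row=1, col=1): c = -1.6580 + -0.5700i → escape time 3
(row=1, col=2): c = -1.3160 + -0.5700i → escape time 3
(row=1, col=3): c = -0.9740 + -0.5700i → escape time 5
(row=1, col=4): c = -0.6320 + -0.5700i → escape time 8
(row=1, col=5): c = -0.2900 + -0.5700i → escape time 8
(row=2, col=0): c = -2.0000 + -0.8800i → escape time 1
(row=2, col=1): c = -1.6580 + -0.8800i → escape time 2
(row=2, col=2): c = -1.3160 + -0.8800i → escape time 3
(row=2, col=3): c = -0.9740 + -0.8800i → escape time 3
(row=2, col=4): c = -0.6320 + -0.8800i → escape time 4
(row=2, col=5): c = -0.2900 + -0.8800i → escape time 7
(row=3, col=0): c = -2.0000 + -1.1900i → escape time 1
(row=3, col=1): c = -1.6580 + -1.1900i → escape time 1
(row=3, col=2): c = -1.3160 + -1.1900i → escape time 2
(row=3, col=3): c = -0.9740 + -1.1900i → escape time 3
(row=3, col=4): c = -0.6320 + -1.1900i → escape time 3
(row=3, col=5): c = -0.2900 + -1.1900i → escape time 3
(row=4, col=0): c = -2.0000 + -1.5000i → escape time 1
(row=4, col=1): c = -1.6580 + -1.5000i → escape time 1
(row=4, col=2): c = -1.3160 + -1.5000i → escape time 2
(row=4, col=3): c = -0.9740 + -1.5000i → escape time 2
(row=4, col=4): c = -0.6320 + -1.5000i → escape time 2
(row=4, col=5): c = -0.2900 + -1.5000i → escape time 2

Answer: 147888
133588
123347
112333
112222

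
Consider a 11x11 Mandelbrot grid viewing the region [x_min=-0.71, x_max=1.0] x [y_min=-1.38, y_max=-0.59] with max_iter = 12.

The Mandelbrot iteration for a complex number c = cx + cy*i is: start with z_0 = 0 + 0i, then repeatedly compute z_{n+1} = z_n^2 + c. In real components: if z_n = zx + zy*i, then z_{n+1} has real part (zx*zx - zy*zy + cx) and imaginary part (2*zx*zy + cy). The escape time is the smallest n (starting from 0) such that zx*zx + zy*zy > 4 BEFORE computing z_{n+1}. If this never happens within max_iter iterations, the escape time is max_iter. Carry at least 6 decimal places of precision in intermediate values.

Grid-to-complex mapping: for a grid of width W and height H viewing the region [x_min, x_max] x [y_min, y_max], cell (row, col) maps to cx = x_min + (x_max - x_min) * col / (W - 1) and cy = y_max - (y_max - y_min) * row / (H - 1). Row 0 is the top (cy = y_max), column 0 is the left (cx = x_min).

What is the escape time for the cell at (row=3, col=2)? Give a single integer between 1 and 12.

Answer: 6

Derivation:
z_0 = 0 + 0i, c = -0.3680 + -0.8270i
Iter 1: z = -0.3680 + -0.8270i, |z|^2 = 0.8194
Iter 2: z = -0.9165 + -0.2183i, |z|^2 = 0.8876
Iter 3: z = 0.4243 + -0.4268i, |z|^2 = 0.3622
Iter 4: z = -0.3701 + -1.1892i, |z|^2 = 1.5512
Iter 5: z = -1.6452 + 0.0533i, |z|^2 = 2.7095
Iter 6: z = 2.3359 + -1.0023i, |z|^2 = 6.4609
Escaped at iteration 6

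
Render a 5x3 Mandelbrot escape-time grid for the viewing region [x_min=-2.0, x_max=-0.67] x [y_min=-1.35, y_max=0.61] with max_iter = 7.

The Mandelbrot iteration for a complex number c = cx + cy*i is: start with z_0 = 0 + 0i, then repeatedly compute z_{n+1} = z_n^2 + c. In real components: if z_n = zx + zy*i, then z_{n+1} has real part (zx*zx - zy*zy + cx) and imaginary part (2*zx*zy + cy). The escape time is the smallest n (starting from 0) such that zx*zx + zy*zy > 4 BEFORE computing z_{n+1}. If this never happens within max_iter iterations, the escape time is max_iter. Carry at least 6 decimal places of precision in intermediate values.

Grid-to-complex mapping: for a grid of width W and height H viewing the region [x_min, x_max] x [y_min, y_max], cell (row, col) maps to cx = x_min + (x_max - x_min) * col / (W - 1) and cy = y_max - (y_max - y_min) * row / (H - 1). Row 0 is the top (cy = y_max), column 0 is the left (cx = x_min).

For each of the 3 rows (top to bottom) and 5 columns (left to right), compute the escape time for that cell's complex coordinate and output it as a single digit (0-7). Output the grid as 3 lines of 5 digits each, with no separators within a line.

(row=0, col=0): c = -2.0000 + 0.6100i → escape time 1
(row=0, col=1): c = -1.6675 + 0.6100i → escape time 3
(row=0, col=2): c = -1.3350 + 0.6100i → escape time 3
(row=0, col=3): c = -1.0025 + 0.6100i → escape time 4
(row=0, col=4): c = -0.6700 + 0.6100i → escape time 7
(row=1, col=0): c = -2.0000 + -0.3700i → escape time 1
(row=1, col=1): c = -1.6675 + -0.3700i → escape time 4
(row=1, col=2): c = -1.3350 + -0.3700i → escape time 6
(row=1, col=3): c = -1.0025 + -0.3700i → escape time 7
(row=1, col=4): c = -0.6700 + -0.3700i → escape time 7
(row=2, col=0): c = -2.0000 + -1.3500i → escape time 1
(row=2, col=1): c = -1.6675 + -1.3500i → escape time 1
(row=2, col=2): c = -1.3350 + -1.3500i → escape time 2
(row=2, col=3): c = -1.0025 + -1.3500i → escape time 2
(row=2, col=4): c = -0.6700 + -1.3500i → escape time 2

Answer: 13347
14677
11222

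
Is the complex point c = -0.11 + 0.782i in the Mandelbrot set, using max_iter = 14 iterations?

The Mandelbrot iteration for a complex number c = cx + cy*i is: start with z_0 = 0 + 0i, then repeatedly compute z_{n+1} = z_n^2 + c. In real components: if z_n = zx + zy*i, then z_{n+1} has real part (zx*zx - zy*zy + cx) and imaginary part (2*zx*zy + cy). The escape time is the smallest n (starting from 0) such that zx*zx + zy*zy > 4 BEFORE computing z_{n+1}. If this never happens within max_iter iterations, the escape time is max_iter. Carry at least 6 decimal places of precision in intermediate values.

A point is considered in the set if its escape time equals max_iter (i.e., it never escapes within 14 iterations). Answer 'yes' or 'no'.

Answer: yes

Derivation:
z_0 = 0 + 0i, c = -0.1100 + 0.7820i
Iter 1: z = -0.1100 + 0.7820i, |z|^2 = 0.6236
Iter 2: z = -0.7094 + 0.6100i, |z|^2 = 0.8753
Iter 3: z = 0.0212 + -0.0834i, |z|^2 = 0.0074
Iter 4: z = -0.1165 + 0.7785i, |z|^2 = 0.6196
Iter 5: z = -0.7024 + 0.6006i, |z|^2 = 0.8541
Iter 6: z = 0.0227 + -0.0617i, |z|^2 = 0.0043
Iter 7: z = -0.1133 + 0.7792i, |z|^2 = 0.6200
Iter 8: z = -0.7043 + 0.6054i, |z|^2 = 0.8626
Iter 9: z = 0.0195 + -0.0708i, |z|^2 = 0.0054
Iter 10: z = -0.1146 + 0.7792i, |z|^2 = 0.6204
Iter 11: z = -0.7041 + 0.6033i, |z|^2 = 0.8597
Iter 12: z = 0.0217 + -0.0676i, |z|^2 = 0.0050
Iter 13: z = -0.1141 + 0.7791i, |z|^2 = 0.6200
Did not escape in 14 iterations → in set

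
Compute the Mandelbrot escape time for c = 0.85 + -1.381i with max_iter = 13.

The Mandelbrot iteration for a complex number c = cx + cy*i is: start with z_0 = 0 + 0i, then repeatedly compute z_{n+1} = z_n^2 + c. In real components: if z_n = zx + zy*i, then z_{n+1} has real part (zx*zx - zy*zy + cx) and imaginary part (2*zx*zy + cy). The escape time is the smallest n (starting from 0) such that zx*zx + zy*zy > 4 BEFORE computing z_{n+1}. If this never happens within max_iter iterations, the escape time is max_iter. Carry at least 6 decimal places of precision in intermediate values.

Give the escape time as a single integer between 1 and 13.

Answer: 2

Derivation:
z_0 = 0 + 0i, c = 0.8500 + -1.3810i
Iter 1: z = 0.8500 + -1.3810i, |z|^2 = 2.6297
Iter 2: z = -0.3347 + -3.7287i, |z|^2 = 14.0152
Escaped at iteration 2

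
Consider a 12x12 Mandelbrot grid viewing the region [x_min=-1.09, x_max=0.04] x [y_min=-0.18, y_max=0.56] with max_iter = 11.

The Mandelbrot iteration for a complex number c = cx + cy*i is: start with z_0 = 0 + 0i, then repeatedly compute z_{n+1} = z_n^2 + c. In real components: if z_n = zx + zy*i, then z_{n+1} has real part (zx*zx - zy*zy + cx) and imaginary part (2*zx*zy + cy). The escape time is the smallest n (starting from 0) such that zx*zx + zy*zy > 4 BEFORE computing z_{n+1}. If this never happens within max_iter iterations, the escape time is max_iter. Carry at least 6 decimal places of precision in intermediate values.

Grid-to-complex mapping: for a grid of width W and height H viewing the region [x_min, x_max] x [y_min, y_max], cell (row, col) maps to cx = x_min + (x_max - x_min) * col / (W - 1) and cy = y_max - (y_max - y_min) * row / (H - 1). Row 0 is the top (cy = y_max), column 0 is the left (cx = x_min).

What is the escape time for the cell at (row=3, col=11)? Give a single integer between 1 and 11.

z_0 = 0 + 0i, c = 0.0400 + 0.3582i
Iter 1: z = 0.0400 + 0.3582i, |z|^2 = 0.1299
Iter 2: z = -0.0867 + 0.3868i, |z|^2 = 0.1572
Iter 3: z = -0.1021 + 0.2911i, |z|^2 = 0.0952
Iter 4: z = -0.0343 + 0.2987i, |z|^2 = 0.0904
Iter 5: z = -0.0481 + 0.3377i, |z|^2 = 0.1163
Iter 6: z = -0.0717 + 0.3257i, |z|^2 = 0.1112
Iter 7: z = -0.0610 + 0.3115i, |z|^2 = 0.1007
Iter 8: z = -0.0533 + 0.3202i, |z|^2 = 0.1054
Iter 9: z = -0.0597 + 0.3241i, |z|^2 = 0.1086
Iter 10: z = -0.0614 + 0.3195i, |z|^2 = 0.1059

Answer: 11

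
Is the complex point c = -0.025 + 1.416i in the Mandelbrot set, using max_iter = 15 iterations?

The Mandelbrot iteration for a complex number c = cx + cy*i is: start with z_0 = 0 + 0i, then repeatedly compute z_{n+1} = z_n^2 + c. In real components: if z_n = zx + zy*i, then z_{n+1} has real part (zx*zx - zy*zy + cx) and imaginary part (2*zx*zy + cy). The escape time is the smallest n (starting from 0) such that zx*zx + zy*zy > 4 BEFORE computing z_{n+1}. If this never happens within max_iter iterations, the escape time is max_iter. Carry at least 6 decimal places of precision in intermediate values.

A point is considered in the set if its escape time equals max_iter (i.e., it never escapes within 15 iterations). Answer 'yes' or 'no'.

z_0 = 0 + 0i, c = -0.0250 + 1.4160i
Iter 1: z = -0.0250 + 1.4160i, |z|^2 = 2.0057
Iter 2: z = -2.0294 + 1.3452i, |z|^2 = 5.9282
Escaped at iteration 2

Answer: no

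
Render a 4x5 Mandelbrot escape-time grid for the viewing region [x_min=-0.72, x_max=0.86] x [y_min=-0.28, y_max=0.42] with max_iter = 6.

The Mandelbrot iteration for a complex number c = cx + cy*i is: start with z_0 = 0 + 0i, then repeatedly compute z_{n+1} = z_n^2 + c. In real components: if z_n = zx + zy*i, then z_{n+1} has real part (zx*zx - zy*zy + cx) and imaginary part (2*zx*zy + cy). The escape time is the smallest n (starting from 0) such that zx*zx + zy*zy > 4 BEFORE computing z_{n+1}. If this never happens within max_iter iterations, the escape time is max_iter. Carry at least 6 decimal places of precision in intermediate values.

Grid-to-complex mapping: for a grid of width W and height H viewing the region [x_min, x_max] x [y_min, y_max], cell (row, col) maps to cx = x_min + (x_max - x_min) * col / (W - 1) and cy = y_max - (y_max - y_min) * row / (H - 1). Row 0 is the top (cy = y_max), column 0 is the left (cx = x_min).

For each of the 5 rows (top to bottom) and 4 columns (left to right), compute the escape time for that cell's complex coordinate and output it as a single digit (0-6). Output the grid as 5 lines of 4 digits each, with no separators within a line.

(row=0, col=0): c = -0.7200 + 0.4200i → escape time 6
(row=0, col=1): c = -0.1933 + 0.4200i → escape time 6
(row=0, col=2): c = 0.3333 + 0.4200i → escape time 6
(row=0, col=3): c = 0.8600 + 0.4200i → escape time 3
(row=1, col=0): c = -0.7200 + 0.2450i → escape time 6
(row=1, col=1): c = -0.1933 + 0.2450i → escape time 6
(row=1, col=2): c = 0.3333 + 0.2450i → escape time 6
(row=1, col=3): c = 0.8600 + 0.2450i → escape time 3
(row=2, col=0): c = -0.7200 + 0.0700i → escape time 6
(row=2, col=1): c = -0.1933 + 0.0700i → escape time 6
(row=2, col=2): c = 0.3333 + 0.0700i → escape time 6
(row=2, col=3): c = 0.8600 + 0.0700i → escape time 3
(row=3, col=0): c = -0.7200 + -0.1050i → escape time 6
(row=3, col=1): c = -0.1933 + -0.1050i → escape time 6
(row=3, col=2): c = 0.3333 + -0.1050i → escape time 6
(row=3, col=3): c = 0.8600 + -0.1050i → escape time 3
(row=4, col=0): c = -0.7200 + -0.2800i → escape time 6
(row=4, col=1): c = -0.1933 + -0.2800i → escape time 6
(row=4, col=2): c = 0.3333 + -0.2800i → escape time 6
(row=4, col=3): c = 0.8600 + -0.2800i → escape time 3

Answer: 6663
6663
6663
6663
6663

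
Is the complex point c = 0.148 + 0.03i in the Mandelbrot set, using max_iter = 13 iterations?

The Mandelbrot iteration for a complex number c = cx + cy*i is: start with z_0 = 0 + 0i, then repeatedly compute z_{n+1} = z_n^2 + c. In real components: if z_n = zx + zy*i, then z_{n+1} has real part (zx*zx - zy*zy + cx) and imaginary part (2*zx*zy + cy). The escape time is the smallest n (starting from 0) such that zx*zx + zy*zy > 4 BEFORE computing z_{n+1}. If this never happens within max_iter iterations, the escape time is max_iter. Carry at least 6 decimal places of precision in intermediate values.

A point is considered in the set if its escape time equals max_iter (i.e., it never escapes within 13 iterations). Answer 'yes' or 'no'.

z_0 = 0 + 0i, c = 0.1480 + 0.0300i
Iter 1: z = 0.1480 + 0.0300i, |z|^2 = 0.0228
Iter 2: z = 0.1690 + 0.0389i, |z|^2 = 0.0301
Iter 3: z = 0.1751 + 0.0431i, |z|^2 = 0.0325
Iter 4: z = 0.1768 + 0.0451i, |z|^2 = 0.0333
Iter 5: z = 0.1772 + 0.0459i, |z|^2 = 0.0335
Iter 6: z = 0.1773 + 0.0463i, |z|^2 = 0.0336
Iter 7: z = 0.1773 + 0.0464i, |z|^2 = 0.0336
Iter 8: z = 0.1773 + 0.0465i, |z|^2 = 0.0336
Iter 9: z = 0.1773 + 0.0465i, |z|^2 = 0.0336
Iter 10: z = 0.1773 + 0.0465i, |z|^2 = 0.0336
Iter 11: z = 0.1773 + 0.0465i, |z|^2 = 0.0336
Iter 12: z = 0.1773 + 0.0465i, |z|^2 = 0.0336
Did not escape in 13 iterations → in set

Answer: yes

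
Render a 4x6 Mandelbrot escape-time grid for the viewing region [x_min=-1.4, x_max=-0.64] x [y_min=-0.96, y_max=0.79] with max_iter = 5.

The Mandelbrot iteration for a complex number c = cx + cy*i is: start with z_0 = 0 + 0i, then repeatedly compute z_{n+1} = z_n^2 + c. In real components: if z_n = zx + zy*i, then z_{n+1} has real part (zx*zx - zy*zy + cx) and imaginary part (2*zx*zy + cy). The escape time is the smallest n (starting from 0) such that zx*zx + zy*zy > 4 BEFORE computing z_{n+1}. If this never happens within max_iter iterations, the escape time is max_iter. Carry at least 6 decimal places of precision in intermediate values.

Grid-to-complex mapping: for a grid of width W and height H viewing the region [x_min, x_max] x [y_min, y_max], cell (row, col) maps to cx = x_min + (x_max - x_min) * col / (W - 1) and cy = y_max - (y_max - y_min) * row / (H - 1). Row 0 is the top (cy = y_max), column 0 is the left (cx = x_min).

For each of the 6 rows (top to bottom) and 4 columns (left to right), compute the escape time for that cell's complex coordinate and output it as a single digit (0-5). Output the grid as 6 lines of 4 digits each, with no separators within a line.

Answer: 3344
4555
5555
5555
3455
3334

Derivation:
(row=0, col=0): c = -1.4000 + 0.7900i → escape time 3
(row=0, col=1): c = -1.1467 + 0.7900i → escape time 3
(row=0, col=2): c = -0.8933 + 0.7900i → escape time 4
(row=0, col=3): c = -0.6400 + 0.7900i → escape time 4
(row=1, col=0): c = -1.4000 + 0.4400i → escape time 4
(row=1, col=1): c = -1.1467 + 0.4400i → escape time 5
(row=1, col=2): c = -0.8933 + 0.4400i → escape time 5
(row=1, col=3): c = -0.6400 + 0.4400i → escape time 5
(row=2, col=0): c = -1.4000 + 0.0900i → escape time 5
(row=2, col=1): c = -1.1467 + 0.0900i → escape time 5
(row=2, col=2): c = -0.8933 + 0.0900i → escape time 5
(row=2, col=3): c = -0.6400 + 0.0900i → escape time 5
(row=3, col=0): c = -1.4000 + -0.2600i → escape time 5
(row=3, col=1): c = -1.1467 + -0.2600i → escape time 5
(row=3, col=2): c = -0.8933 + -0.2600i → escape time 5
(row=3, col=3): c = -0.6400 + -0.2600i → escape time 5
(row=4, col=0): c = -1.4000 + -0.6100i → escape time 3
(row=4, col=1): c = -1.1467 + -0.6100i → escape time 4
(row=4, col=2): c = -0.8933 + -0.6100i → escape time 5
(row=4, col=3): c = -0.6400 + -0.6100i → escape time 5
(row=5, col=0): c = -1.4000 + -0.9600i → escape time 3
(row=5, col=1): c = -1.1467 + -0.9600i → escape time 3
(row=5, col=2): c = -0.8933 + -0.9600i → escape time 3
(row=5, col=3): c = -0.6400 + -0.9600i → escape time 4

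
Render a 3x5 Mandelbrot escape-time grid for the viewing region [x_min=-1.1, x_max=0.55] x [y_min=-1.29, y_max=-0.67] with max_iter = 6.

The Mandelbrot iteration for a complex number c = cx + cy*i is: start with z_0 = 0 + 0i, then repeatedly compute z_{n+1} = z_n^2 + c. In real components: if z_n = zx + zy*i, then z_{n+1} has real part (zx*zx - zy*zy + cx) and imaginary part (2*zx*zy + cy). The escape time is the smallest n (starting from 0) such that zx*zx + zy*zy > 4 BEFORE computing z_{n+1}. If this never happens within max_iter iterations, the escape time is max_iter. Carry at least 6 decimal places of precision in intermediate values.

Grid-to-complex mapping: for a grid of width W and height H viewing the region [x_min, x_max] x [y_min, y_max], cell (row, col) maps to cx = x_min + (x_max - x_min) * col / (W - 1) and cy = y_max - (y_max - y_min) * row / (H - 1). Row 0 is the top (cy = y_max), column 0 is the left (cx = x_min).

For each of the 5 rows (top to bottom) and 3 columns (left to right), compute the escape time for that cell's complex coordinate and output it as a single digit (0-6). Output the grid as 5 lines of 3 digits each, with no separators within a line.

(row=0, col=0): c = -1.1000 + -0.6700i → escape time 3
(row=0, col=1): c = -0.2750 + -0.6700i → escape time 6
(row=0, col=2): c = 0.5500 + -0.6700i → escape time 3
(row=1, col=0): c = -1.1000 + -0.8250i → escape time 3
(row=1, col=1): c = -0.2750 + -0.8250i → escape time 6
(row=1, col=2): c = 0.5500 + -0.8250i → escape time 3
(row=2, col=0): c = -1.1000 + -0.9800i → escape time 3
(row=2, col=1): c = -0.2750 + -0.9800i → escape time 5
(row=2, col=2): c = 0.5500 + -0.9800i → escape time 2
(row=3, col=0): c = -1.1000 + -1.1350i → escape time 3
(row=3, col=1): c = -0.2750 + -1.1350i → escape time 4
(row=3, col=2): c = 0.5500 + -1.1350i → escape time 2
(row=4, col=0): c = -1.1000 + -1.2900i → escape time 2
(row=4, col=1): c = -0.2750 + -1.2900i → escape time 3
(row=4, col=2): c = 0.5500 + -1.2900i → escape time 2

Answer: 363
363
352
342
232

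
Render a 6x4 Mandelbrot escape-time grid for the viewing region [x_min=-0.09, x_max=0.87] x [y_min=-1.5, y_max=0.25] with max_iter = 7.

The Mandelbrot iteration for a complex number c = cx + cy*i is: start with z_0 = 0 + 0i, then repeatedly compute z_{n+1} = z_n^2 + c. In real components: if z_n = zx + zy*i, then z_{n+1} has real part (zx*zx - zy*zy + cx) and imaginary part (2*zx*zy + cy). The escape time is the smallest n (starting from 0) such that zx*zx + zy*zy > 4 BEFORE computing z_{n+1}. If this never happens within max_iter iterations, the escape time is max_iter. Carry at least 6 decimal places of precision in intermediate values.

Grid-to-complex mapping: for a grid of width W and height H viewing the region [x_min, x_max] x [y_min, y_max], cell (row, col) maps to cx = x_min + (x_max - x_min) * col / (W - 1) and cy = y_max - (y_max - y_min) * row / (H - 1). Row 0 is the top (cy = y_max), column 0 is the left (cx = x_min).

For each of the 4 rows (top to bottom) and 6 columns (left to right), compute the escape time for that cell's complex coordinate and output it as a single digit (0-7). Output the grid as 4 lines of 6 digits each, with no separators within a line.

Answer: 777633
777633
754322
222222

Derivation:
(row=0, col=0): c = -0.0900 + 0.2500i → escape time 7
(row=0, col=1): c = 0.1020 + 0.2500i → escape time 7
(row=0, col=2): c = 0.2940 + 0.2500i → escape time 7
(row=0, col=3): c = 0.4860 + 0.2500i → escape time 6
(row=0, col=4): c = 0.6780 + 0.2500i → escape time 3
(row=0, col=5): c = 0.8700 + 0.2500i → escape time 3
(row=1, col=0): c = -0.0900 + -0.3333i → escape time 7
(row=1, col=1): c = 0.1020 + -0.3333i → escape time 7
(row=1, col=2): c = 0.2940 + -0.3333i → escape time 7
(row=1, col=3): c = 0.4860 + -0.3333i → escape time 6
(row=1, col=4): c = 0.6780 + -0.3333i → escape time 3
(row=1, col=5): c = 0.8700 + -0.3333i → escape time 3
(row=2, col=0): c = -0.0900 + -0.9167i → escape time 7
(row=2, col=1): c = 0.1020 + -0.9167i → escape time 5
(row=2, col=2): c = 0.2940 + -0.9167i → escape time 4
(row=2, col=3): c = 0.4860 + -0.9167i → escape time 3
(row=2, col=4): c = 0.6780 + -0.9167i → escape time 2
(row=2, col=5): c = 0.8700 + -0.9167i → escape time 2
(row=3, col=0): c = -0.0900 + -1.5000i → escape time 2
(row=3, col=1): c = 0.1020 + -1.5000i → escape time 2
(row=3, col=2): c = 0.2940 + -1.5000i → escape time 2
(row=3, col=3): c = 0.4860 + -1.5000i → escape time 2
(row=3, col=4): c = 0.6780 + -1.5000i → escape time 2
(row=3, col=5): c = 0.8700 + -1.5000i → escape time 2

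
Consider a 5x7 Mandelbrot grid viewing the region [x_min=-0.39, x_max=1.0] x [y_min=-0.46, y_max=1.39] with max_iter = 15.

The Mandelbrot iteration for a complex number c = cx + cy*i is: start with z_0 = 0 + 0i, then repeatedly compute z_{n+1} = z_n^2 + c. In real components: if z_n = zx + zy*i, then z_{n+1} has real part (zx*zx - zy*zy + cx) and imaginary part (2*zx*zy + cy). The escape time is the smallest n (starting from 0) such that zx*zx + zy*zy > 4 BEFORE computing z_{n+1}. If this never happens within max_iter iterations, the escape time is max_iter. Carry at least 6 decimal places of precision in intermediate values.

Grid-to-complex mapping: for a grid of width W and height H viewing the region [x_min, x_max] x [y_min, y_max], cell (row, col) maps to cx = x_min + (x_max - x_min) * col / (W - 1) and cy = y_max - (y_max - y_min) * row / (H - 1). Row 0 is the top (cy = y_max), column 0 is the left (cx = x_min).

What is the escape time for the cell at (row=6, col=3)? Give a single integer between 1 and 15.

Answer: 3

Derivation:
z_0 = 0 + 0i, c = 0.6525 + -0.4600i
Iter 1: z = 0.6525 + -0.4600i, |z|^2 = 0.6374
Iter 2: z = 0.8667 + -1.0603i, |z|^2 = 1.8753
Iter 3: z = 0.2794 + -2.2978i, |z|^2 = 5.3581
Escaped at iteration 3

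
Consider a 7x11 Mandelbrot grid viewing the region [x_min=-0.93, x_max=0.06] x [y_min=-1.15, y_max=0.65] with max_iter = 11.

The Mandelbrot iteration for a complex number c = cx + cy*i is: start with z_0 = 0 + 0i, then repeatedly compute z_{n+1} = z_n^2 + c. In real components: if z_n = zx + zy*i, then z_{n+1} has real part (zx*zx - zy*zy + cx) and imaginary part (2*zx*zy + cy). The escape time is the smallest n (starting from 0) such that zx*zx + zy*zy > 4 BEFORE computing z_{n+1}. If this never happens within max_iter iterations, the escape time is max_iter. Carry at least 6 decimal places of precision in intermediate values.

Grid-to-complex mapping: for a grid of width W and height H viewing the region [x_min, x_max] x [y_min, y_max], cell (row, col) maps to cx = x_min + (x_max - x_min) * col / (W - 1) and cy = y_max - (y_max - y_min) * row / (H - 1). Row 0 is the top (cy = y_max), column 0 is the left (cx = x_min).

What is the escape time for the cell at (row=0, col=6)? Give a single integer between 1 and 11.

z_0 = 0 + 0i, c = 0.0600 + 0.6500i
Iter 1: z = 0.0600 + 0.6500i, |z|^2 = 0.4261
Iter 2: z = -0.3589 + 0.7280i, |z|^2 = 0.6588
Iter 3: z = -0.3412 + 0.1274i, |z|^2 = 0.1326
Iter 4: z = 0.1602 + 0.5630i, |z|^2 = 0.3427
Iter 5: z = -0.2314 + 0.8304i, |z|^2 = 0.7430
Iter 6: z = -0.5760 + 0.2658i, |z|^2 = 0.4024
Iter 7: z = 0.3211 + 0.3439i, |z|^2 = 0.2213
Iter 8: z = 0.0449 + 0.8708i, |z|^2 = 0.7603
Iter 9: z = -0.6963 + 0.7281i, |z|^2 = 1.0150
Iter 10: z = 0.0147 + -0.3640i, |z|^2 = 0.1327

Answer: 11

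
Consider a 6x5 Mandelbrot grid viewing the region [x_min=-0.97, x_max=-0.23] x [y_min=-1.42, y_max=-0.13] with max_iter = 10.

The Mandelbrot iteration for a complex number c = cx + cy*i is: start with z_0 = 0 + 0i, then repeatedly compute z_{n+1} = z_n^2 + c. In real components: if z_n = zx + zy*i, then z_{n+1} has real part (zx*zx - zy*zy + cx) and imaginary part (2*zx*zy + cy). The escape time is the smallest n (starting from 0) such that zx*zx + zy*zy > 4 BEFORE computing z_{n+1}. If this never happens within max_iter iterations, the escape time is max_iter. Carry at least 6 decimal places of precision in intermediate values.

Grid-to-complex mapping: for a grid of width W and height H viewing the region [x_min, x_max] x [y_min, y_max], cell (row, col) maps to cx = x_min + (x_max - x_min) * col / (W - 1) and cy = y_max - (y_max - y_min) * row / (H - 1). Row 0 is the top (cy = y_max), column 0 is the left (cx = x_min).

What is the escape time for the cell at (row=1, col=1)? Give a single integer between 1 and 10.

z_0 = 0 + 0i, c = -0.8220 + -0.4525i
Iter 1: z = -0.8220 + -0.4525i, |z|^2 = 0.8804
Iter 2: z = -0.3511 + 0.2914i, |z|^2 = 0.2082
Iter 3: z = -0.7837 + -0.6571i, |z|^2 = 1.0459
Iter 4: z = -0.6397 + 0.5774i, |z|^2 = 0.7426
Iter 5: z = -0.7462 + -1.1912i, |z|^2 = 1.9758
Iter 6: z = -1.6841 + 1.3253i, |z|^2 = 4.5927
Escaped at iteration 6

Answer: 6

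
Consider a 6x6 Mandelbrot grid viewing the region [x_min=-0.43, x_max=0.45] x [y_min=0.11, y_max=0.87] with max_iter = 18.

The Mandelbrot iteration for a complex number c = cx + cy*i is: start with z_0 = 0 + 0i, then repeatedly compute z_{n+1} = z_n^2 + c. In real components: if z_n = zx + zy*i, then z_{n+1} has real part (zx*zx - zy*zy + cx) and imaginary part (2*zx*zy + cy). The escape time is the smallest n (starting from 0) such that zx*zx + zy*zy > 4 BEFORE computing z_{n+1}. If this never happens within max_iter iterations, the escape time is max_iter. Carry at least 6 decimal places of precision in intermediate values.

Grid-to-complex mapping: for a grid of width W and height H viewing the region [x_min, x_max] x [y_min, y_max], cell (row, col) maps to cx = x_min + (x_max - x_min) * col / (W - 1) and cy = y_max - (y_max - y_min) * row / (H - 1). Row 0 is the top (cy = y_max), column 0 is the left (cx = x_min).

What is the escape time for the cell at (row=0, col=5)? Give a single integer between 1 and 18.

Answer: 3

Derivation:
z_0 = 0 + 0i, c = 0.4500 + 0.8700i
Iter 1: z = 0.4500 + 0.8700i, |z|^2 = 0.9594
Iter 2: z = -0.1044 + 1.6530i, |z|^2 = 2.7433
Iter 3: z = -2.2715 + 0.5249i, |z|^2 = 5.4352
Escaped at iteration 3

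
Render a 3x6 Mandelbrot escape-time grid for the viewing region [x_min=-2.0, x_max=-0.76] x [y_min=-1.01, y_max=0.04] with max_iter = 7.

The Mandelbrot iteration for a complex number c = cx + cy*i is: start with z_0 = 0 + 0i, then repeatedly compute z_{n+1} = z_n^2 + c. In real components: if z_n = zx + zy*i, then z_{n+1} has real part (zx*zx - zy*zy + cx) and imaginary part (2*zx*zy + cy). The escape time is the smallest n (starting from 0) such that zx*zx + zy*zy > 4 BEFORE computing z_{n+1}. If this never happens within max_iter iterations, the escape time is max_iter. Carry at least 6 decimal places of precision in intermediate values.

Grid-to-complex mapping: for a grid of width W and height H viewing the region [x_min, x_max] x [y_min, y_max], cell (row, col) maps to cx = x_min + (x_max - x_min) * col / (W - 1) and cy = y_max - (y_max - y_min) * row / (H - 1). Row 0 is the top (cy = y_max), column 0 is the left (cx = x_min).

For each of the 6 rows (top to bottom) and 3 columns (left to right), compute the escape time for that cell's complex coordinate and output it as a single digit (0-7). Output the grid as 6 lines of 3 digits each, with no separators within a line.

(row=0, col=0): c = -2.0000 + 0.0400i → escape time 1
(row=0, col=1): c = -1.3800 + 0.0400i → escape time 7
(row=0, col=2): c = -0.7600 + 0.0400i → escape time 7
(row=1, col=0): c = -2.0000 + -0.1700i → escape time 1
(row=1, col=1): c = -1.3800 + -0.1700i → escape time 7
(row=1, col=2): c = -0.7600 + -0.1700i → escape time 7
(row=2, col=0): c = -2.0000 + -0.3800i → escape time 1
(row=2, col=1): c = -1.3800 + -0.3800i → escape time 5
(row=2, col=2): c = -0.7600 + -0.3800i → escape time 7
(row=3, col=0): c = -2.0000 + -0.5900i → escape time 1
(row=3, col=1): c = -1.3800 + -0.5900i → escape time 3
(row=3, col=2): c = -0.7600 + -0.5900i → escape time 6
(row=4, col=0): c = -2.0000 + -0.8000i → escape time 1
(row=4, col=1): c = -1.3800 + -0.8000i → escape time 3
(row=4, col=2): c = -0.7600 + -0.8000i → escape time 4
(row=5, col=0): c = -2.0000 + -1.0100i → escape time 1
(row=5, col=1): c = -1.3800 + -1.0100i → escape time 3
(row=5, col=2): c = -0.7600 + -1.0100i → escape time 3

Answer: 177
177
157
136
134
133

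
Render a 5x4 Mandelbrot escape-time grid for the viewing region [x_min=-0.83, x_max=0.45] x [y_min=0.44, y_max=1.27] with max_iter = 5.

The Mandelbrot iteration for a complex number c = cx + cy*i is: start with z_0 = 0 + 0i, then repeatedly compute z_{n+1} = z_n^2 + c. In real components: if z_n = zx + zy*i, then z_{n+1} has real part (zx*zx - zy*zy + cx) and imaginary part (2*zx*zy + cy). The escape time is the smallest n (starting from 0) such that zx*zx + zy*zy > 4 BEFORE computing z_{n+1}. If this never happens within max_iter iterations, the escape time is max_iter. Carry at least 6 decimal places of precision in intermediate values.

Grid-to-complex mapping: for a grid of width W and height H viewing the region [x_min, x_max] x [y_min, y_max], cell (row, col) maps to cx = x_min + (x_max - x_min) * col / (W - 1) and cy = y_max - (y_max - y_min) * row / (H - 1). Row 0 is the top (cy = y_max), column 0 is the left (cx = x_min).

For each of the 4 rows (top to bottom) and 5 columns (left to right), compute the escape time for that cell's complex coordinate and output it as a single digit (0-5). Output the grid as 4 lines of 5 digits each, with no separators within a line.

Answer: 33322
34543
45554
55555

Derivation:
(row=0, col=0): c = -0.8300 + 1.2700i → escape time 3
(row=0, col=1): c = -0.5100 + 1.2700i → escape time 3
(row=0, col=2): c = -0.1900 + 1.2700i → escape time 3
(row=0, col=3): c = 0.1300 + 1.2700i → escape time 2
(row=0, col=4): c = 0.4500 + 1.2700i → escape time 2
(row=1, col=0): c = -0.8300 + 0.9933i → escape time 3
(row=1, col=1): c = -0.5100 + 0.9933i → escape time 4
(row=1, col=2): c = -0.1900 + 0.9933i → escape time 5
(row=1, col=3): c = 0.1300 + 0.9933i → escape time 4
(row=1, col=4): c = 0.4500 + 0.9933i → escape time 3
(row=2, col=0): c = -0.8300 + 0.7167i → escape time 4
(row=2, col=1): c = -0.5100 + 0.7167i → escape time 5
(row=2, col=2): c = -0.1900 + 0.7167i → escape time 5
(row=2, col=3): c = 0.1300 + 0.7167i → escape time 5
(row=2, col=4): c = 0.4500 + 0.7167i → escape time 4
(row=3, col=0): c = -0.8300 + 0.4400i → escape time 5
(row=3, col=1): c = -0.5100 + 0.4400i → escape time 5
(row=3, col=2): c = -0.1900 + 0.4400i → escape time 5
(row=3, col=3): c = 0.1300 + 0.4400i → escape time 5
(row=3, col=4): c = 0.4500 + 0.4400i → escape time 5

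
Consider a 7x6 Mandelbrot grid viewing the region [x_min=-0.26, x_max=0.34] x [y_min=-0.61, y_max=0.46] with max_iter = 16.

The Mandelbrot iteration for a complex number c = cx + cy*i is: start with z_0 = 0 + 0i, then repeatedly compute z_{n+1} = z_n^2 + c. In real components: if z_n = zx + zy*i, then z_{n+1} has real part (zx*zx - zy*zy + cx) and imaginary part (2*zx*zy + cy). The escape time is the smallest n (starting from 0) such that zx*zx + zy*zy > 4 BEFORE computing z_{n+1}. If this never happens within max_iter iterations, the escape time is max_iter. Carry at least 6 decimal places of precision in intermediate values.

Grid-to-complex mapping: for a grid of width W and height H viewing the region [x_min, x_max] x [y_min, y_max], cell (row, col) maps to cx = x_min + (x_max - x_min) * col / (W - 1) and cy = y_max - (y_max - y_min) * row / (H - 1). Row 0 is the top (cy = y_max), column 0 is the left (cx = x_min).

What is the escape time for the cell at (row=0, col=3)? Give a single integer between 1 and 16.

z_0 = 0 + 0i, c = 0.0400 + 0.4600i
Iter 1: z = 0.0400 + 0.4600i, |z|^2 = 0.2132
Iter 2: z = -0.1700 + 0.4968i, |z|^2 = 0.2757
Iter 3: z = -0.1779 + 0.2911i, |z|^2 = 0.1164
Iter 4: z = -0.0131 + 0.3564i, |z|^2 = 0.1272
Iter 5: z = -0.0869 + 0.4507i, |z|^2 = 0.2107
Iter 6: z = -0.1556 + 0.3817i, |z|^2 = 0.1699
Iter 7: z = -0.0815 + 0.3412i, |z|^2 = 0.1231
Iter 8: z = -0.0698 + 0.4044i, |z|^2 = 0.1684
Iter 9: z = -0.1187 + 0.4035i, |z|^2 = 0.1769
Iter 10: z = -0.1088 + 0.3642i, |z|^2 = 0.1445
Iter 11: z = -0.0808 + 0.3808i, |z|^2 = 0.1515
Iter 12: z = -0.0984 + 0.3984i, |z|^2 = 0.1684
Iter 13: z = -0.1091 + 0.3816i, |z|^2 = 0.1575
Iter 14: z = -0.0937 + 0.3768i, |z|^2 = 0.1507
Iter 15: z = -0.0932 + 0.3894i, |z|^2 = 0.1603

Answer: 16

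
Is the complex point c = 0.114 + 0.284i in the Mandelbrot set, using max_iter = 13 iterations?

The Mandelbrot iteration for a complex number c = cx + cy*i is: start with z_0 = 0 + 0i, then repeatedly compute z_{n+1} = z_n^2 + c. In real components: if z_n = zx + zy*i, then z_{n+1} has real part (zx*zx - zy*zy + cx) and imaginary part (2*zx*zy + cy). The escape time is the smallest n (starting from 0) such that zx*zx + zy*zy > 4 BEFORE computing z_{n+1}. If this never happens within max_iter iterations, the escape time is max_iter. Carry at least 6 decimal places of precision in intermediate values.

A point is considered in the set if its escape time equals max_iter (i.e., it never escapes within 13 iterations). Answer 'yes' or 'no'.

Answer: yes

Derivation:
z_0 = 0 + 0i, c = 0.1140 + 0.2840i
Iter 1: z = 0.1140 + 0.2840i, |z|^2 = 0.0937
Iter 2: z = 0.0463 + 0.3488i, |z|^2 = 0.1238
Iter 3: z = -0.0055 + 0.3163i, |z|^2 = 0.1001
Iter 4: z = 0.0140 + 0.2805i, |z|^2 = 0.0789
Iter 5: z = 0.0355 + 0.2918i, |z|^2 = 0.0864
Iter 6: z = 0.0301 + 0.3047i, |z|^2 = 0.0938
Iter 7: z = 0.0221 + 0.3023i, |z|^2 = 0.0919
Iter 8: z = 0.0231 + 0.2973i, |z|^2 = 0.0889
Iter 9: z = 0.0261 + 0.2977i, |z|^2 = 0.0893
Iter 10: z = 0.0260 + 0.2996i, |z|^2 = 0.0904
Iter 11: z = 0.0249 + 0.2996i, |z|^2 = 0.0904
Iter 12: z = 0.0249 + 0.2989i, |z|^2 = 0.0900
Did not escape in 13 iterations → in set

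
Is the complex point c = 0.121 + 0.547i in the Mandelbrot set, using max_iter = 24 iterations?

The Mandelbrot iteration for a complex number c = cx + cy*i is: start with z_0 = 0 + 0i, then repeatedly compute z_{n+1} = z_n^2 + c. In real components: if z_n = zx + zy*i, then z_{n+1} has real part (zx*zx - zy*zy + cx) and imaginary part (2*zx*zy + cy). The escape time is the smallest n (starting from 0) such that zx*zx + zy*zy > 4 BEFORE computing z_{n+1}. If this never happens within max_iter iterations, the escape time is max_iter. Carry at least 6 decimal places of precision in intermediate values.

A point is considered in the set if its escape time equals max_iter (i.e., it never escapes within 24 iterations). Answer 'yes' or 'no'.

Answer: yes

Derivation:
z_0 = 0 + 0i, c = 0.1210 + 0.5470i
Iter 1: z = 0.1210 + 0.5470i, |z|^2 = 0.3139
Iter 2: z = -0.1636 + 0.6794i, |z|^2 = 0.4883
Iter 3: z = -0.3138 + 0.3248i, |z|^2 = 0.2039
Iter 4: z = 0.1140 + 0.3432i, |z|^2 = 0.1308
Iter 5: z = 0.0162 + 0.6252i, |z|^2 = 0.3912
Iter 6: z = -0.2697 + 0.5673i, |z|^2 = 0.3945
Iter 7: z = -0.1281 + 0.2410i, |z|^2 = 0.0745
Iter 8: z = 0.0793 + 0.4853i, |z|^2 = 0.2418
Iter 9: z = -0.1082 + 0.6240i, |z|^2 = 0.4010
Iter 10: z = -0.2566 + 0.4120i, |z|^2 = 0.2356
Iter 11: z = 0.0171 + 0.3355i, |z|^2 = 0.1129
Iter 12: z = 0.0087 + 0.5585i, |z|^2 = 0.3120
Iter 13: z = -0.1908 + 0.5567i, |z|^2 = 0.3464
Iter 14: z = -0.1525 + 0.3345i, |z|^2 = 0.1352
Iter 15: z = 0.0324 + 0.4450i, |z|^2 = 0.1990
Iter 16: z = -0.0759 + 0.5758i, |z|^2 = 0.3373
Iter 17: z = -0.2048 + 0.4596i, |z|^2 = 0.2531
Iter 18: z = -0.0483 + 0.3588i, |z|^2 = 0.1311
Iter 19: z = -0.0054 + 0.5124i, |z|^2 = 0.2626
Iter 20: z = -0.1415 + 0.5415i, |z|^2 = 0.3132
Iter 21: z = -0.1522 + 0.3938i, |z|^2 = 0.1782
Iter 22: z = -0.0109 + 0.4272i, |z|^2 = 0.1826
Iter 23: z = -0.0614 + 0.5377i, |z|^2 = 0.2929
Did not escape in 24 iterations → in set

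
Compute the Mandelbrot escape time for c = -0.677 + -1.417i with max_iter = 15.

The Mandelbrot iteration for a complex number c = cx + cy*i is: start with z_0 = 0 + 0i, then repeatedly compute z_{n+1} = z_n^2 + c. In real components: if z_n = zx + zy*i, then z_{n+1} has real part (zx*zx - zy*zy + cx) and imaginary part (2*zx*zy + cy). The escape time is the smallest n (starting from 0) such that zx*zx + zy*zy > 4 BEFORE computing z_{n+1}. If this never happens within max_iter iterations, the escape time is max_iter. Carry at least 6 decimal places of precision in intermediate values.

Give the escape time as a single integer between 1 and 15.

Answer: 2

Derivation:
z_0 = 0 + 0i, c = -0.6770 + -1.4170i
Iter 1: z = -0.6770 + -1.4170i, |z|^2 = 2.4662
Iter 2: z = -2.2266 + 0.5016i, |z|^2 = 5.2092
Escaped at iteration 2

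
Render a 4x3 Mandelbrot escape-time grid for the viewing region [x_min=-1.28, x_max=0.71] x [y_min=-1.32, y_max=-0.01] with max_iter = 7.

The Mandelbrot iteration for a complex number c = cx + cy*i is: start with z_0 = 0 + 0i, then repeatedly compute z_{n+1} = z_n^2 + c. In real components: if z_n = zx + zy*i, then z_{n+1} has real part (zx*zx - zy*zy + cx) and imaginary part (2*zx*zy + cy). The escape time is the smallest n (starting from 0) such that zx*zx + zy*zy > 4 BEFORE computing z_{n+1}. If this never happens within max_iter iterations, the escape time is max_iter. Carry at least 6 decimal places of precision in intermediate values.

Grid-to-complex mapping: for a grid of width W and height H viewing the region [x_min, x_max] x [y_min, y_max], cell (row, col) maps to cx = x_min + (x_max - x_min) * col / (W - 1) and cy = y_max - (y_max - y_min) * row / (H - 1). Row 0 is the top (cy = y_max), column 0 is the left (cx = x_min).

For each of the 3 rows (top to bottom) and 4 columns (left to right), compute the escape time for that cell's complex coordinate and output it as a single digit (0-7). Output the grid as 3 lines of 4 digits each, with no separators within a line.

Answer: 7773
3773
2222

Derivation:
(row=0, col=0): c = -1.2800 + -0.0100i → escape time 7
(row=0, col=1): c = -0.6167 + -0.0100i → escape time 7
(row=0, col=2): c = 0.0467 + -0.0100i → escape time 7
(row=0, col=3): c = 0.7100 + -0.0100i → escape time 3
(row=1, col=0): c = -1.2800 + -0.6650i → escape time 3
(row=1, col=1): c = -0.6167 + -0.6650i → escape time 7
(row=1, col=2): c = 0.0467 + -0.6650i → escape time 7
(row=1, col=3): c = 0.7100 + -0.6650i → escape time 3
(row=2, col=0): c = -1.2800 + -1.3200i → escape time 2
(row=2, col=1): c = -0.6167 + -1.3200i → escape time 2
(row=2, col=2): c = 0.0467 + -1.3200i → escape time 2
(row=2, col=3): c = 0.7100 + -1.3200i → escape time 2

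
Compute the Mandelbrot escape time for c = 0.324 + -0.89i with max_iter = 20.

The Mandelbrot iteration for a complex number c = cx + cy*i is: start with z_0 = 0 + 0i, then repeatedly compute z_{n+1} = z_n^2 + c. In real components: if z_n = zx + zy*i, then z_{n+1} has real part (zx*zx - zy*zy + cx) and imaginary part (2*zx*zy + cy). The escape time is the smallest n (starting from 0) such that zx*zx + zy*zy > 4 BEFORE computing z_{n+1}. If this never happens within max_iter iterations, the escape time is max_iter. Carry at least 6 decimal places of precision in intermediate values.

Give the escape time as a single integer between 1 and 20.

Answer: 4

Derivation:
z_0 = 0 + 0i, c = 0.3240 + -0.8900i
Iter 1: z = 0.3240 + -0.8900i, |z|^2 = 0.8971
Iter 2: z = -0.3631 + -1.4667i, |z|^2 = 2.2831
Iter 3: z = -1.6954 + 0.1752i, |z|^2 = 2.9051
Iter 4: z = 3.1677 + -1.4841i, |z|^2 = 12.2369
Escaped at iteration 4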